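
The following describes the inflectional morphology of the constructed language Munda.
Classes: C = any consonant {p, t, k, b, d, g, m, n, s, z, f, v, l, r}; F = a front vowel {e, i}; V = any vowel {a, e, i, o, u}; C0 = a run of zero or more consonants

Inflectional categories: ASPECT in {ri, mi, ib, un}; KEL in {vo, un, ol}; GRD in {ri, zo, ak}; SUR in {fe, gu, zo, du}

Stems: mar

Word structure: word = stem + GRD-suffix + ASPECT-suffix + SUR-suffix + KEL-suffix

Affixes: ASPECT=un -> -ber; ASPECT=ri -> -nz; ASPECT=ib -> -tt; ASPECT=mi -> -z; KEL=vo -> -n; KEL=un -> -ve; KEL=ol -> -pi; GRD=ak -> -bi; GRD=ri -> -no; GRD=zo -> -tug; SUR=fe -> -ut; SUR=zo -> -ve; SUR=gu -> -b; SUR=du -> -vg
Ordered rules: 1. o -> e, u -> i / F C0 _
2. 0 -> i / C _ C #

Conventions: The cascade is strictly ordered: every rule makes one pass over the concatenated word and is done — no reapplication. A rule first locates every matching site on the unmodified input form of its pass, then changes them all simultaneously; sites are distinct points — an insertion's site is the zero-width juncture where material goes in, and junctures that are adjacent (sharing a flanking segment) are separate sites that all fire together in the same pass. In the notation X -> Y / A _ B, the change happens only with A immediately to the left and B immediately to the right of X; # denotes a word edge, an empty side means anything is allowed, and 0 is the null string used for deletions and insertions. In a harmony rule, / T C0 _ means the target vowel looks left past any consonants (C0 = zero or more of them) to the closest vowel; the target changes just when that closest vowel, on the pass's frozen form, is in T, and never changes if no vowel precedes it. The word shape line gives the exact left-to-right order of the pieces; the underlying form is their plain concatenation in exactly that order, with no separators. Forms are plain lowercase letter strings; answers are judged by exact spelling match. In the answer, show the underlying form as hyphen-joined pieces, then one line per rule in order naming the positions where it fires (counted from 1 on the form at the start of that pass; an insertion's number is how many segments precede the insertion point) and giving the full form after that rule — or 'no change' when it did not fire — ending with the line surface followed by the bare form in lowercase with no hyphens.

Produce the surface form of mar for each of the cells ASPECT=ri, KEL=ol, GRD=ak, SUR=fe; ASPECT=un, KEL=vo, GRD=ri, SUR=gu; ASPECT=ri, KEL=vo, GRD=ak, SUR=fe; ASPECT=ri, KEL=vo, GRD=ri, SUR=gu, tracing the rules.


cell ASPECT=ri, KEL=ol, GRD=ak, SUR=fe:
underlying: mar-bi-nz-ut-pi
1. o -> e, u -> i / F C0 _: fires at position(s) 8: marbinzitpi
2. 0 -> i / C _ C #: no change
surface: marbinzitpi

cell ASPECT=un, KEL=vo, GRD=ri, SUR=gu:
underlying: mar-no-ber-b-n
1. o -> e, u -> i / F C0 _: no change
2. 0 -> i / C _ C #: inserts after position(s) 9: marnoberbin
surface: marnoberbin

cell ASPECT=ri, KEL=vo, GRD=ak, SUR=fe:
underlying: mar-bi-nz-ut-n
1. o -> e, u -> i / F C0 _: fires at position(s) 8: marbinzitn
2. 0 -> i / C _ C #: inserts after position(s) 9: marbinzitin
surface: marbinzitin

cell ASPECT=ri, KEL=vo, GRD=ri, SUR=gu:
underlying: mar-no-nz-b-n
1. o -> e, u -> i / F C0 _: no change
2. 0 -> i / C _ C #: inserts after position(s) 8: marnonzbin
surface: marnonzbin


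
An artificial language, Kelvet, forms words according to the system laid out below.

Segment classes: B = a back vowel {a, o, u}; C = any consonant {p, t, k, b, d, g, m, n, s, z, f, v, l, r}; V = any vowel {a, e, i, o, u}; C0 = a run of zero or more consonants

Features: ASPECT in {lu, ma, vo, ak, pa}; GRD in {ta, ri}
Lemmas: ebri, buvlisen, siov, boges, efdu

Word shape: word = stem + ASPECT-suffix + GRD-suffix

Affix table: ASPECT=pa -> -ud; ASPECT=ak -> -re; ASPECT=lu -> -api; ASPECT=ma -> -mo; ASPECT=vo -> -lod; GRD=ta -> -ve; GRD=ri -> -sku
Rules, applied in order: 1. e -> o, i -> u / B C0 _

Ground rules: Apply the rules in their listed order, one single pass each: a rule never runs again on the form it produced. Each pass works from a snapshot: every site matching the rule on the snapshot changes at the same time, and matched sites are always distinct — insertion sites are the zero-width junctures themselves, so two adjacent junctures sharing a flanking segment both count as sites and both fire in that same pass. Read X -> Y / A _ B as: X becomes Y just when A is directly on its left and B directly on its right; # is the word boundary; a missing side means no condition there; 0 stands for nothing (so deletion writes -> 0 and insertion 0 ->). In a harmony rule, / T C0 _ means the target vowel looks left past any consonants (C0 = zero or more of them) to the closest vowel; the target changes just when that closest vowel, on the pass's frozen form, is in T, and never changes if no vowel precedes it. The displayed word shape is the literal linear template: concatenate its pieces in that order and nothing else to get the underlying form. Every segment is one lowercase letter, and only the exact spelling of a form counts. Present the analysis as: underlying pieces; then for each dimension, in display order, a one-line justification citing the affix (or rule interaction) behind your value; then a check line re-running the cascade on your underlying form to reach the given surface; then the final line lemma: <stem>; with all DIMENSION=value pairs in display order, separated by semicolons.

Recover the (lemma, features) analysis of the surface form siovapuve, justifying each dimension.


underlying: siov-api-ve
ASPECT=lu - signalled by the affix -api
GRD=ta - signalled by the affix -ve
check: siovapive -> siovapuve
lemma: siov; ASPECT=lu; GRD=ta


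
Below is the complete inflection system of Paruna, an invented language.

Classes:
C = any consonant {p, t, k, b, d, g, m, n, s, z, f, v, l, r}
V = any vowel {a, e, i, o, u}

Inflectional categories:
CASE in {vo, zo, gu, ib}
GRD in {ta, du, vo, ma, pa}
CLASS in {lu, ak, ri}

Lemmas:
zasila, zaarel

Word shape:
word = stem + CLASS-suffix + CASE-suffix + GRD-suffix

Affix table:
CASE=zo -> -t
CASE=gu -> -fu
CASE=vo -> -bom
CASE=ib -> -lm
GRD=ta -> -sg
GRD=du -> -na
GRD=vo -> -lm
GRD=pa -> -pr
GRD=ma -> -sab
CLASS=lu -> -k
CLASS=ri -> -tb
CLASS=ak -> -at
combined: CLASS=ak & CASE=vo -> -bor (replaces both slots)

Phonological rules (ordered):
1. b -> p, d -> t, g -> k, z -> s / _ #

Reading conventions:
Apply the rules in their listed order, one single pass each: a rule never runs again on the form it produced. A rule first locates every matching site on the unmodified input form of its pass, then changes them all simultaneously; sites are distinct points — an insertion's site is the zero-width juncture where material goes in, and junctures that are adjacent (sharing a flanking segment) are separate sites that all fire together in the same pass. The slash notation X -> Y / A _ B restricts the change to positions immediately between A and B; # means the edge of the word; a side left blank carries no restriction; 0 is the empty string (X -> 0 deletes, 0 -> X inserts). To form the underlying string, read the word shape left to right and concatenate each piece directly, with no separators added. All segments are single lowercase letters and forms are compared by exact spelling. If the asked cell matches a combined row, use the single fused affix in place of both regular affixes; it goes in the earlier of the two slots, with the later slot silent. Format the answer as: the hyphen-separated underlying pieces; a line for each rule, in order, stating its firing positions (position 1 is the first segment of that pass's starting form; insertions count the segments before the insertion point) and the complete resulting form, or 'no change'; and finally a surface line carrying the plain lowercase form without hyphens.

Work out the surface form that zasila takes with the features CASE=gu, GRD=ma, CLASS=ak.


underlying: zasila-at-fu-sab
1. b -> p, d -> t, g -> k, z -> s / _ #: fires at position(s) 13: zasilaatfusap
surface: zasilaatfusap


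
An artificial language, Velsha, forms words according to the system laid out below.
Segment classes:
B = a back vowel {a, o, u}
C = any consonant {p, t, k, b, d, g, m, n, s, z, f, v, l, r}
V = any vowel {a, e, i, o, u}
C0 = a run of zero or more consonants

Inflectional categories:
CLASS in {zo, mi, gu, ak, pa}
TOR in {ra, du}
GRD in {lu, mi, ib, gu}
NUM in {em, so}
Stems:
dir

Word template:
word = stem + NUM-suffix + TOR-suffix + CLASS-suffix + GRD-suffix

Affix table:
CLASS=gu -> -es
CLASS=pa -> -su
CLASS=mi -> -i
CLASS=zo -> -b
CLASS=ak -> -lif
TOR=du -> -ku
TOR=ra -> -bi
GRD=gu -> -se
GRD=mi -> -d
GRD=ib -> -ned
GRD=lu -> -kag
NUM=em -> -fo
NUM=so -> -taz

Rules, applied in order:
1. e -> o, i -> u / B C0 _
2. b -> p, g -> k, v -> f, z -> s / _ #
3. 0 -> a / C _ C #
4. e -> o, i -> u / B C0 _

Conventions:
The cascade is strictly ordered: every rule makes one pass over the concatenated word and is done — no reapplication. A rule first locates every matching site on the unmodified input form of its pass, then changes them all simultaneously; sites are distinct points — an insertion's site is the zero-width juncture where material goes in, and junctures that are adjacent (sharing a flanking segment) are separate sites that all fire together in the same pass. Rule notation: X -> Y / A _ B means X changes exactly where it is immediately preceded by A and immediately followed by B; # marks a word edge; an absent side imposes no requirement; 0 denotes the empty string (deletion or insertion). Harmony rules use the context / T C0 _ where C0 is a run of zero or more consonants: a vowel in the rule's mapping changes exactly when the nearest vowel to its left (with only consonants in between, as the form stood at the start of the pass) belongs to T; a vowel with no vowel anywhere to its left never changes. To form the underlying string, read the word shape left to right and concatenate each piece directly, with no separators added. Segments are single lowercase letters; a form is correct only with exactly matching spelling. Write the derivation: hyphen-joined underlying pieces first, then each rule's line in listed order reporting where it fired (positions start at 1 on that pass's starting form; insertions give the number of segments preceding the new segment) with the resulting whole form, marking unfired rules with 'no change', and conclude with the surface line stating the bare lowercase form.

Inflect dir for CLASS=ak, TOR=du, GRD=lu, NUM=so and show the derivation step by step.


underlying: dir-taz-ku-lif-kag
1. e -> o, i -> u / B C0 _: fires at position(s) 10: dirtazkulufkag
2. b -> p, g -> k, v -> f, z -> s / _ #: fires at position(s) 14: dirtazkulufkak
3. 0 -> a / C _ C #: no change
4. e -> o, i -> u / B C0 _: no change
surface: dirtazkulufkak


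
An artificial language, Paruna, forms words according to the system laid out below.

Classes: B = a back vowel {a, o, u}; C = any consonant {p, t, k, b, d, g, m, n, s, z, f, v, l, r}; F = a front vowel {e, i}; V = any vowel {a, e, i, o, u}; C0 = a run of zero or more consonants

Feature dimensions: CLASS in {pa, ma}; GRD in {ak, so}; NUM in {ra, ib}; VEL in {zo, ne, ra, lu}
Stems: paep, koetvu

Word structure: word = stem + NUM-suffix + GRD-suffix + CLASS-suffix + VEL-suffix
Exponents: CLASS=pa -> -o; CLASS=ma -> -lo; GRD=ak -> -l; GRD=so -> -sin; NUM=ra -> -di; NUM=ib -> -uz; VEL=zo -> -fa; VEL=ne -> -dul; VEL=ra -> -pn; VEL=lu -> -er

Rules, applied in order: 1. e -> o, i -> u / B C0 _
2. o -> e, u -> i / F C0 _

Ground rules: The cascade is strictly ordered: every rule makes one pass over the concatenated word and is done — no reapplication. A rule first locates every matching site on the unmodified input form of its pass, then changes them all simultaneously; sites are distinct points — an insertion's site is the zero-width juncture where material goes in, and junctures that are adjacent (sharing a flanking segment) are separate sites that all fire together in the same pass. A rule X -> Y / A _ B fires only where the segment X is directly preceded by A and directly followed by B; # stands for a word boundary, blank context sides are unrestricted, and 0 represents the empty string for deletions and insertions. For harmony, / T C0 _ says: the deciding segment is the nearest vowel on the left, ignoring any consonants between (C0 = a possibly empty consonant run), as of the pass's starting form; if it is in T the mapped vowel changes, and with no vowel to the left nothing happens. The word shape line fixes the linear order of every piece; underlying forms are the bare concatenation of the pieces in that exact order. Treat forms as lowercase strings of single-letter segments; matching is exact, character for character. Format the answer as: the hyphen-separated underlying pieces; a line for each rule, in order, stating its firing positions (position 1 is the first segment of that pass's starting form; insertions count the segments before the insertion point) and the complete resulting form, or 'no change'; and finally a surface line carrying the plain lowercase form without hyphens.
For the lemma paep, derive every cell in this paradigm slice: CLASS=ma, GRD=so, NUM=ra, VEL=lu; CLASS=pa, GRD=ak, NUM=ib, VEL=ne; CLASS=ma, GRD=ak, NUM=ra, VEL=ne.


cell CLASS=ma, GRD=so, NUM=ra, VEL=lu:
underlying: paep-di-sin-lo-er
1. e -> o, i -> u / B C0 _: fires at position(s) 3, 12: paopdisinloor
2. o -> e, u -> i / F C0 _: fires at position(s) 11: paopdisinleor
surface: paopdisinleor

cell CLASS=pa, GRD=ak, NUM=ib, VEL=ne:
underlying: paep-uz-l-o-dul
1. e -> o, i -> u / B C0 _: fires at position(s) 3: paopuzlodul
2. o -> e, u -> i / F C0 _: no change
surface: paopuzlodul

cell CLASS=ma, GRD=ak, NUM=ra, VEL=ne:
underlying: paep-di-l-lo-dul
1. e -> o, i -> u / B C0 _: fires at position(s) 3: paopdillodul
2. o -> e, u -> i / F C0 _: fires at position(s) 9: paopdilledul
surface: paopdilledul


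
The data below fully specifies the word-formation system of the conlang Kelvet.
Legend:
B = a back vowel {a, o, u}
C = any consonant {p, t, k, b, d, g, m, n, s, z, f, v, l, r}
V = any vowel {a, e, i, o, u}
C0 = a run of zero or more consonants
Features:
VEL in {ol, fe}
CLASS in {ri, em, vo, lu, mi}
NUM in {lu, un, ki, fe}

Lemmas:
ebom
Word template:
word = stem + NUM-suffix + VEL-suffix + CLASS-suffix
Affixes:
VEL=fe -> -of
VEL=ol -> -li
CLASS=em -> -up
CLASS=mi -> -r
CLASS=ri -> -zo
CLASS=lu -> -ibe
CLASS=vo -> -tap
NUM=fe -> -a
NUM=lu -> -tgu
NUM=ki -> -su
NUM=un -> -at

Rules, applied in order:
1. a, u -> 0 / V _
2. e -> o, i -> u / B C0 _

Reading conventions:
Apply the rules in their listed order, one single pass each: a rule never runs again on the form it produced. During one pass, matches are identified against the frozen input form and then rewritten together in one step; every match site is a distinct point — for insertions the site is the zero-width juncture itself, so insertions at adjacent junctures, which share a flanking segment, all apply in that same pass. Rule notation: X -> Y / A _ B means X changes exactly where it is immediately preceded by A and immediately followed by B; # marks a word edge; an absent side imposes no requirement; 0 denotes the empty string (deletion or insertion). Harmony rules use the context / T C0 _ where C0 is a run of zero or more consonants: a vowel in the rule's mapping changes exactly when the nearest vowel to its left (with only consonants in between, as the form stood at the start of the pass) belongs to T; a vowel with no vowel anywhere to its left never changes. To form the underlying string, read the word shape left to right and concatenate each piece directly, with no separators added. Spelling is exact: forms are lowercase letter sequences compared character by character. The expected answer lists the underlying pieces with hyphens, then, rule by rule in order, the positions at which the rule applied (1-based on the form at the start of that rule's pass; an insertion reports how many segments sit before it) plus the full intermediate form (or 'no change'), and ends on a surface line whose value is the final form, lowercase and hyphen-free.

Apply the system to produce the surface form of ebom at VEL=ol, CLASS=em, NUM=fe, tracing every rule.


underlying: ebom-a-li-up
1. a, u -> 0 / V _: fires at position(s) 8: ebomalip
2. e -> o, i -> u / B C0 _: fires at position(s) 7: ebomalup
surface: ebomalup


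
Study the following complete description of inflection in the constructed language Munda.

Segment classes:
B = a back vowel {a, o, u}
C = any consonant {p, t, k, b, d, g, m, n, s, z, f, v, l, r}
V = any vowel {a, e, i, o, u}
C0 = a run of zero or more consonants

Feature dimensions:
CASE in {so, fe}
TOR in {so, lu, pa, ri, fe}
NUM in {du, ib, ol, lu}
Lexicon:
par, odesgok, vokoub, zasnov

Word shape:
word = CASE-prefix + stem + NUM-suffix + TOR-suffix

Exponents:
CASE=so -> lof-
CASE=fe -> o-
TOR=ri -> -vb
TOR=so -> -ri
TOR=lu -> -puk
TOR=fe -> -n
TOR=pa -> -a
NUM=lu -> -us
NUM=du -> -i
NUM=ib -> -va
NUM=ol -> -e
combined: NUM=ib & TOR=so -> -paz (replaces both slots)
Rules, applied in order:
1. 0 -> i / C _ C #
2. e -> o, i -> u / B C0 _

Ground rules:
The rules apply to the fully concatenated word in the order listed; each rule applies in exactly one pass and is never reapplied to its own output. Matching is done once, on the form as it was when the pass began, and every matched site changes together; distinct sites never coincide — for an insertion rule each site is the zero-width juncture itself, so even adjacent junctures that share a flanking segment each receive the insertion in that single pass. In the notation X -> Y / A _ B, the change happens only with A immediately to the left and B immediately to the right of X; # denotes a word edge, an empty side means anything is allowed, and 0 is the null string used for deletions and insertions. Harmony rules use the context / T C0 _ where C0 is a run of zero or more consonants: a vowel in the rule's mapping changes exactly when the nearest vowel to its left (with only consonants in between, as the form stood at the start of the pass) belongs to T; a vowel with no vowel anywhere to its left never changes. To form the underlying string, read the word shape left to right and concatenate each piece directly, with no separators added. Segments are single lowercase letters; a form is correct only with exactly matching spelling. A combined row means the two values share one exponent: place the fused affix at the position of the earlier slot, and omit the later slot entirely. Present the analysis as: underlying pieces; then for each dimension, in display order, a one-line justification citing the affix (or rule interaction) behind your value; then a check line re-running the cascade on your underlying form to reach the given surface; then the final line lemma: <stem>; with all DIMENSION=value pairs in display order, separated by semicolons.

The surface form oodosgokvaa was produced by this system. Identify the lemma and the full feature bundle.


underlying: o-odesgok-va-a
CASE=fe - signalled by the affix o-
TOR=pa - signalled by the affix -a
NUM=ib - signalled by the affix -va
check: oodesgokvaa -> oodesgokvaa -> oodosgokvaa
lemma: odesgok; CASE=fe; TOR=pa; NUM=ib


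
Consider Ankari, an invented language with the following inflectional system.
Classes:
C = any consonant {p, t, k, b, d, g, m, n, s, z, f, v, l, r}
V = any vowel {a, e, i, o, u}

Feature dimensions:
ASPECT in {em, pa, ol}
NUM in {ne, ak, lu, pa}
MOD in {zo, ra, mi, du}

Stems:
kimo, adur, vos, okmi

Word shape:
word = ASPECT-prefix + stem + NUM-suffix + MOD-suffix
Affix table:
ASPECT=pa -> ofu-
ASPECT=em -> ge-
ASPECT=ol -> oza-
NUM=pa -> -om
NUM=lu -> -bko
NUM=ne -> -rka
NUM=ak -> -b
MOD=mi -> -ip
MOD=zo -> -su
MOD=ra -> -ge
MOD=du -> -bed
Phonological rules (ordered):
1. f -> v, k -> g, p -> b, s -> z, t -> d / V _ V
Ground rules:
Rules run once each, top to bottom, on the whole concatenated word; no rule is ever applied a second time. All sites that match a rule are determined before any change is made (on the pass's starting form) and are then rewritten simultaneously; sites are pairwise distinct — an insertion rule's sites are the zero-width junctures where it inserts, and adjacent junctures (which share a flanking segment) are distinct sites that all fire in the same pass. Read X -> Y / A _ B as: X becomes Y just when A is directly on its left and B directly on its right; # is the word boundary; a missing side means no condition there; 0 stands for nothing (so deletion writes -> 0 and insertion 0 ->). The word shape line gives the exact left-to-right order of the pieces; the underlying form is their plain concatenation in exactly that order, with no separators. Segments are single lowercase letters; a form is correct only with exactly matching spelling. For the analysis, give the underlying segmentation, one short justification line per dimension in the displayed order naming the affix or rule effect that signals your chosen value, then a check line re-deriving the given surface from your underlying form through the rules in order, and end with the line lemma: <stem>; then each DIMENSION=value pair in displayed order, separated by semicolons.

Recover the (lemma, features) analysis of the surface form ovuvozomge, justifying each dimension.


underlying: ofu-vos-om-ge
ASPECT=pa - signalled by the affix ofu-
NUM=pa - signalled by the affix -om
MOD=ra - signalled by the affix -ge
check: ofuvosomge -> ovuvozomge
lemma: vos; ASPECT=pa; NUM=pa; MOD=ra


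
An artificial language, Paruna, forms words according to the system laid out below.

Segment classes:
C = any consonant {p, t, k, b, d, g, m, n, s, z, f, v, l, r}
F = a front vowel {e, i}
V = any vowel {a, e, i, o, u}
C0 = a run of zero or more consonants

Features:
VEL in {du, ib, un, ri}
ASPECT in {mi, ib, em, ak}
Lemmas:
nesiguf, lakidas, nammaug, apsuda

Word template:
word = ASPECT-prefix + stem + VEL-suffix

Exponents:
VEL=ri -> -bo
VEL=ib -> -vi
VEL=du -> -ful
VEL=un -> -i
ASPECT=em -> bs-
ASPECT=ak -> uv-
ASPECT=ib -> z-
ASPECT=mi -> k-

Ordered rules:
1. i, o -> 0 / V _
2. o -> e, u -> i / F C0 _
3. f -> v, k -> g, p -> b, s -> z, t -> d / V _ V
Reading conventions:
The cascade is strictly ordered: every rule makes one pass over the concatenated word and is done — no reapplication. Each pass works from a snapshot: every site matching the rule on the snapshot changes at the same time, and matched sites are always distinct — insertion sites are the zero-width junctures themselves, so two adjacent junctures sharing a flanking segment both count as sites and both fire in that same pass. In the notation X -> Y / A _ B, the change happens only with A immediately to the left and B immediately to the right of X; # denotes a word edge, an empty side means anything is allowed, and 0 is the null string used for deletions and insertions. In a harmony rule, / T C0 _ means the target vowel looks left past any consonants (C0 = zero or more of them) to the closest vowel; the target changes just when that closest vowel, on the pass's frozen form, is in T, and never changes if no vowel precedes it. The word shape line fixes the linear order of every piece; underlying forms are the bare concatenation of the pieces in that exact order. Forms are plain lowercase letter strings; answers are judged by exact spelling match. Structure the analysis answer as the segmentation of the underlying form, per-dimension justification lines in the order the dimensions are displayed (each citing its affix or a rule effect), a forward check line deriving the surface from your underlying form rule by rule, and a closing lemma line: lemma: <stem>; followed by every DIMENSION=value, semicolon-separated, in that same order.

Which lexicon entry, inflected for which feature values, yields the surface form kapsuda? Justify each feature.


underlying: k-apsuda-i
VEL=un - signalled by the affix -i
ASPECT=mi - signalled by the affix k-
check: kapsudai -> kapsuda -> kapsuda -> kapsuda
lemma: apsuda; VEL=un; ASPECT=mi


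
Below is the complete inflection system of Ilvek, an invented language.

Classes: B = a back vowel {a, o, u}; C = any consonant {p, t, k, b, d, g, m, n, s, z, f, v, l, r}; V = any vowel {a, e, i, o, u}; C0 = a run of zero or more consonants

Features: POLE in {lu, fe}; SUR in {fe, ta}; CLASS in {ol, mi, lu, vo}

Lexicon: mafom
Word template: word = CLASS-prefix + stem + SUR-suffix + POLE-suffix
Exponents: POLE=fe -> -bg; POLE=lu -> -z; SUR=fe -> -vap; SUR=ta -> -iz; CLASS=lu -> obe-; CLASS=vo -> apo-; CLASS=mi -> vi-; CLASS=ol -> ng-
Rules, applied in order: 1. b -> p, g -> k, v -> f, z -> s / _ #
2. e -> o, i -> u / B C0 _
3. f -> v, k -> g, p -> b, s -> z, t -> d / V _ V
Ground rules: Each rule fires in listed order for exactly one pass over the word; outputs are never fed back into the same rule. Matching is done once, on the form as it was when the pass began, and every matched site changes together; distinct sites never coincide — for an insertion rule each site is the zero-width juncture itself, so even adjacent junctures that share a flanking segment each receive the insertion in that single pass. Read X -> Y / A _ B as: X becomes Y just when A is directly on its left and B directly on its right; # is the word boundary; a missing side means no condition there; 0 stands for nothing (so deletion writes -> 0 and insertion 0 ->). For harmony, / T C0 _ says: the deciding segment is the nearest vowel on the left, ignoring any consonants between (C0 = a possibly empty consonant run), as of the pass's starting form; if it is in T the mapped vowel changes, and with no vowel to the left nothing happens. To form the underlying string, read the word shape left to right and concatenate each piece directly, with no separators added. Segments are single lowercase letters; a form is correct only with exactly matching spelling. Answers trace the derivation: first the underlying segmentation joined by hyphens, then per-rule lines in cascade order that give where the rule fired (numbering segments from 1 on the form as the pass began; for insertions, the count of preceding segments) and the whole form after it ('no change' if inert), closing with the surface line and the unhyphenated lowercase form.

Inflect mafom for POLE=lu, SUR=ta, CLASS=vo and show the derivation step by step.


underlying: apo-mafom-iz-z
1. b -> p, g -> k, v -> f, z -> s / _ #: fires at position(s) 11: apomafomizs
2. e -> o, i -> u / B C0 _: fires at position(s) 9: apomafomuzs
3. f -> v, k -> g, p -> b, s -> z, t -> d / V _ V: fires at position(s) 2, 6: abomavomuzs
surface: abomavomuzs


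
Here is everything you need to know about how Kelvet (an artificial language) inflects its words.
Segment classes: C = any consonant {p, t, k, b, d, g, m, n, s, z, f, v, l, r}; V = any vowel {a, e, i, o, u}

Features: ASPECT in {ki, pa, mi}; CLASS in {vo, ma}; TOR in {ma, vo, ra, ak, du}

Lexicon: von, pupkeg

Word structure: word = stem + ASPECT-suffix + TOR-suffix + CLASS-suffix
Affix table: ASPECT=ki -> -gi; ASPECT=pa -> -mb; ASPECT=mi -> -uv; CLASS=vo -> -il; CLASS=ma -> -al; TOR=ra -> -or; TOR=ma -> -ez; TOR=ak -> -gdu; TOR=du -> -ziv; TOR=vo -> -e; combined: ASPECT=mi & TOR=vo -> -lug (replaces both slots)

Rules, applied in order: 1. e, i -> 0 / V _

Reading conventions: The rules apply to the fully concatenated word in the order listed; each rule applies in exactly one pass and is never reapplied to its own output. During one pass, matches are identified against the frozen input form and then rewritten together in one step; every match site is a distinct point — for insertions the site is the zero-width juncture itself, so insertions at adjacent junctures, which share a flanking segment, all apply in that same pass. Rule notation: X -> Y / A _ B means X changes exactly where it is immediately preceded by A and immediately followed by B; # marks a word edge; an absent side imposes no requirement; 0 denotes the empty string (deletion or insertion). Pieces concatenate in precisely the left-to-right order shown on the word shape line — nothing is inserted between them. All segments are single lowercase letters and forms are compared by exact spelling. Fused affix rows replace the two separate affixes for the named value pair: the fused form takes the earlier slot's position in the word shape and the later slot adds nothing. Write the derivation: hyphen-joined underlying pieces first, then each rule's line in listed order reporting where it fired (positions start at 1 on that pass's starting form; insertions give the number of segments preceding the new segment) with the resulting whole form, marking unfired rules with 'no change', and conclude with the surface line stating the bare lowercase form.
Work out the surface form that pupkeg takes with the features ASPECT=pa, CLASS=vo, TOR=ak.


underlying: pupkeg-mb-gdu-il
1. e, i -> 0 / V _: fires at position(s) 12: pupkegmbgdul
surface: pupkegmbgdul


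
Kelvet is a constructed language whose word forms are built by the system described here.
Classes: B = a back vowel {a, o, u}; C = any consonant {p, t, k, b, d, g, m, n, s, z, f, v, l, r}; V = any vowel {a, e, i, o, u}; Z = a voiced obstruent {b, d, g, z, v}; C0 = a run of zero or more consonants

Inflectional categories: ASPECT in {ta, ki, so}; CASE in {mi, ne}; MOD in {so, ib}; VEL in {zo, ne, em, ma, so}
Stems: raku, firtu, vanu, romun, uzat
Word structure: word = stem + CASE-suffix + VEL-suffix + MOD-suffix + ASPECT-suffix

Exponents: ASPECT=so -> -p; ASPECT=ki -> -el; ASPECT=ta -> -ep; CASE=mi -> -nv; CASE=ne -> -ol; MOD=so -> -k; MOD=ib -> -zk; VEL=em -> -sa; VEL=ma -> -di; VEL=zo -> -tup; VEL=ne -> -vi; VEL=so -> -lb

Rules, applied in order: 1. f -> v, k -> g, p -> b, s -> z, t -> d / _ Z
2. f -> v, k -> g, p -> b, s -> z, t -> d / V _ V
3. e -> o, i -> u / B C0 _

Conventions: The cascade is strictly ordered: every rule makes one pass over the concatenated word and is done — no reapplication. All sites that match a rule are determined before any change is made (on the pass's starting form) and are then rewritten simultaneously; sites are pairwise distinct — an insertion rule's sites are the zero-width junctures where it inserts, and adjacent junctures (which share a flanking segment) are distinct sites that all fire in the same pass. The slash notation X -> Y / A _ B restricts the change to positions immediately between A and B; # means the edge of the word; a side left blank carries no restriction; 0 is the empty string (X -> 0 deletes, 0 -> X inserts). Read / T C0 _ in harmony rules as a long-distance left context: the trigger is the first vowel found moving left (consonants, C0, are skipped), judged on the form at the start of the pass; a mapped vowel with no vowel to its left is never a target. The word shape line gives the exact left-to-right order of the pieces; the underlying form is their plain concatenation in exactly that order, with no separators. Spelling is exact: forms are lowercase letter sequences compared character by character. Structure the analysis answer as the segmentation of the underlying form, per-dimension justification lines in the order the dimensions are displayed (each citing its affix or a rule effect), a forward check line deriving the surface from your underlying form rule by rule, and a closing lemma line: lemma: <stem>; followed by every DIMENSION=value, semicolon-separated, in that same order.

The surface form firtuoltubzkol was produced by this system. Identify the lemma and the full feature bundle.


underlying: firtu-ol-tup-zk-el
ASPECT=ki - signalled by the affix -el
CASE=ne - signalled by the affix -ol
MOD=ib - signalled by the affix -zk
VEL=zo - signalled by the affix -tup
check: firtuoltupzkel -> firtuoltubzkel -> firtuoltubzkel -> firtuoltubzkol
lemma: firtu; ASPECT=ki; CASE=ne; MOD=ib; VEL=zo


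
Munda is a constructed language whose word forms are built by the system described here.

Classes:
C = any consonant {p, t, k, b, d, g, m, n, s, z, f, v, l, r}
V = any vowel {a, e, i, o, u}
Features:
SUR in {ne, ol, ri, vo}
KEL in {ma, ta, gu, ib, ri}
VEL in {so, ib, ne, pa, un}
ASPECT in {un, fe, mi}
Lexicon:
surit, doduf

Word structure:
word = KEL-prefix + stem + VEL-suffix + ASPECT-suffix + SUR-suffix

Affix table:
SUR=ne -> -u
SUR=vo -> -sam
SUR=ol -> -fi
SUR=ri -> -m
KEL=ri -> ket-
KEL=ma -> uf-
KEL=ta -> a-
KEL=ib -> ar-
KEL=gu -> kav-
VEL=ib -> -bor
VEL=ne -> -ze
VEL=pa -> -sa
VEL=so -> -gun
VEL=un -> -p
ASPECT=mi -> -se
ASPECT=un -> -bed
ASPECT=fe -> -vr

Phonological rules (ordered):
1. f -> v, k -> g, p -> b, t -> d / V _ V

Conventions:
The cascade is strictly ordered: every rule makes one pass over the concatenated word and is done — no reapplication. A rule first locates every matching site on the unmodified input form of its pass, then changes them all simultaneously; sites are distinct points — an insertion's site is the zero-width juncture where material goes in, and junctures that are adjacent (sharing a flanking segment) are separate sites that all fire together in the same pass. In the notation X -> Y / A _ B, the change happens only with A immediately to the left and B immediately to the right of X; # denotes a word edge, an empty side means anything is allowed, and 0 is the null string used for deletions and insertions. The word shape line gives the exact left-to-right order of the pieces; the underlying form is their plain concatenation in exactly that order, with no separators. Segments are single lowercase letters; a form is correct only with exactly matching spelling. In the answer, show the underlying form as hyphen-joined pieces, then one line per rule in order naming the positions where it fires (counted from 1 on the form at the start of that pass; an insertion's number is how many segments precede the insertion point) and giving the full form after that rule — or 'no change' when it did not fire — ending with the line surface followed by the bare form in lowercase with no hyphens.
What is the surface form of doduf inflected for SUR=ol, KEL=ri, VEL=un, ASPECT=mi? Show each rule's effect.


underlying: ket-doduf-p-se-fi
1. f -> v, k -> g, p -> b, t -> d / V _ V: fires at position(s) 12: ketdodufpsevi
surface: ketdodufpsevi


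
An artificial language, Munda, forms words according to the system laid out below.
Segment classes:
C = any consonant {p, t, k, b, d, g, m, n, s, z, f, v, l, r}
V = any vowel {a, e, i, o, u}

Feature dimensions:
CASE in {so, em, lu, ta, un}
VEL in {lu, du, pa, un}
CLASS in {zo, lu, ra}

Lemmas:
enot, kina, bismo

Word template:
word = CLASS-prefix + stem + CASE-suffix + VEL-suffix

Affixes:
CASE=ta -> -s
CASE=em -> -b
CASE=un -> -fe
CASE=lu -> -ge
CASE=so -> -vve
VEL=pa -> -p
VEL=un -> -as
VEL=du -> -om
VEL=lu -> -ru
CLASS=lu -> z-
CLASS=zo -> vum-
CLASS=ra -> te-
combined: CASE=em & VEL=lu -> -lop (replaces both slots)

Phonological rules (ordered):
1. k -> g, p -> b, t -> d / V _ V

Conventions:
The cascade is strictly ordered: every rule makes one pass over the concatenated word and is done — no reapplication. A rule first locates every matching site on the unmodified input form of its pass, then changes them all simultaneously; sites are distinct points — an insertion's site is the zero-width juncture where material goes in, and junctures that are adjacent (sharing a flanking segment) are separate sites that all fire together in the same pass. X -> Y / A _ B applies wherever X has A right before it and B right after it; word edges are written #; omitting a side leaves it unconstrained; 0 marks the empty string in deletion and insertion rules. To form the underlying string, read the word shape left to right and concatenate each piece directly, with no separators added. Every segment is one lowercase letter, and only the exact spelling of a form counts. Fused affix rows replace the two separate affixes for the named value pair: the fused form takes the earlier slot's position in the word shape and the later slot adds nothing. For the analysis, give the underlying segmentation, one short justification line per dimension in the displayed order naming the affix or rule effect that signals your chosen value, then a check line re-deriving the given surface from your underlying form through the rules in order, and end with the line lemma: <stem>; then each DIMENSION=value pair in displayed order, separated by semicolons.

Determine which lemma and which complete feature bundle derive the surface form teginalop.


underlying: te-kina-lop
CASE=em - signalled by the combined affix row
VEL=lu - signalled by the combined affix row
CLASS=ra - signalled by the affix te-
check: tekinalop -> teginalop
lemma: kina; CASE=em; VEL=lu; CLASS=ra


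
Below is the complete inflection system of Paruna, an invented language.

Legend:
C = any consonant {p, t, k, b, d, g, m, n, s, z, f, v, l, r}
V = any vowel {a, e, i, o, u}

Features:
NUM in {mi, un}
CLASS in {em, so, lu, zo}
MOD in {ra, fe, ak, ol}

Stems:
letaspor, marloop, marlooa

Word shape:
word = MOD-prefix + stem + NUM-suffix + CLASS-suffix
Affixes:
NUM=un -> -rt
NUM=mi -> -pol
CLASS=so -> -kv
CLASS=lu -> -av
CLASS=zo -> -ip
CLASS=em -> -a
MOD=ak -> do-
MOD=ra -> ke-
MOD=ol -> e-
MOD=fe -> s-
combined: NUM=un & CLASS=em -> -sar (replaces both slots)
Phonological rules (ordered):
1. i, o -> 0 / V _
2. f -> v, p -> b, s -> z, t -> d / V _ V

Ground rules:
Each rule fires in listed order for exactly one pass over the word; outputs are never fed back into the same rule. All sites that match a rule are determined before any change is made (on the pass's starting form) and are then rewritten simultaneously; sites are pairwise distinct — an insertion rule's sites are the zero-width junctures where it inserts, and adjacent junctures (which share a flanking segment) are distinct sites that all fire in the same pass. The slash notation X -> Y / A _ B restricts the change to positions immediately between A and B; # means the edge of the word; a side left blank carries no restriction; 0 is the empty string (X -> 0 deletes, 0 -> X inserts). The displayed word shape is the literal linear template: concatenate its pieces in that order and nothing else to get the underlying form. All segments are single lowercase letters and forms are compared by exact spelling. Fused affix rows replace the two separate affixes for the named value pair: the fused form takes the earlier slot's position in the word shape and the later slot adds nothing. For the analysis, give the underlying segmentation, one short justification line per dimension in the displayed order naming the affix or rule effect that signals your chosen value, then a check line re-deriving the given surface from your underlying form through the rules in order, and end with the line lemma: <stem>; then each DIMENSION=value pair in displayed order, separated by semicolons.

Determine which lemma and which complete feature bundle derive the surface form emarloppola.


underlying: e-marloop-pol-a
NUM=mi - signalled by the affix -pol
CLASS=em - signalled by the affix -a
MOD=ol - signalled by the affix e-
check: emarlooppola -> emarloppola -> emarloppola
lemma: marloop; NUM=mi; CLASS=em; MOD=ol


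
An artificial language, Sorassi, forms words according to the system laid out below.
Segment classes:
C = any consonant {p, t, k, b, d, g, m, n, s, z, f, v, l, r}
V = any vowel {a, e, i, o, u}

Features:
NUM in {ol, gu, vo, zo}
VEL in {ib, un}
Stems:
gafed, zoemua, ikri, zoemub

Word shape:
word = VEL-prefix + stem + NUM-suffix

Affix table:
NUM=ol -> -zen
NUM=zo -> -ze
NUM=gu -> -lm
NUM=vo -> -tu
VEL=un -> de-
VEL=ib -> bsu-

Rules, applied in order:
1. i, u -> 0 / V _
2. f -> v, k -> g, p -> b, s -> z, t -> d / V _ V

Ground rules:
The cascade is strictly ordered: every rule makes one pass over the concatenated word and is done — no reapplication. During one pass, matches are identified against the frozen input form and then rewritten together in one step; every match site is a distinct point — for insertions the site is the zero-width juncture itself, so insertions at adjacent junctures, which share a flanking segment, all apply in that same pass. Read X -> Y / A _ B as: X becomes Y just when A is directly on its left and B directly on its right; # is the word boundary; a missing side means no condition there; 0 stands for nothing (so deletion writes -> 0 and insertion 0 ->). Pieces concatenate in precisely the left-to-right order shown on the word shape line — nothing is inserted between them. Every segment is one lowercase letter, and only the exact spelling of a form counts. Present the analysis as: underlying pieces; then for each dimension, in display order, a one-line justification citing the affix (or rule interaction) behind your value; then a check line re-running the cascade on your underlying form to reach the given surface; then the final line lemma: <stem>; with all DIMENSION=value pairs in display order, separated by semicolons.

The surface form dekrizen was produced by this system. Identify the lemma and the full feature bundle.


underlying: de-ikri-zen
NUM=ol - signalled by the affix -zen
VEL=un - signalled by the affix de-
check: deikrizen -> dekrizen -> dekrizen
lemma: ikri; NUM=ol; VEL=un
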